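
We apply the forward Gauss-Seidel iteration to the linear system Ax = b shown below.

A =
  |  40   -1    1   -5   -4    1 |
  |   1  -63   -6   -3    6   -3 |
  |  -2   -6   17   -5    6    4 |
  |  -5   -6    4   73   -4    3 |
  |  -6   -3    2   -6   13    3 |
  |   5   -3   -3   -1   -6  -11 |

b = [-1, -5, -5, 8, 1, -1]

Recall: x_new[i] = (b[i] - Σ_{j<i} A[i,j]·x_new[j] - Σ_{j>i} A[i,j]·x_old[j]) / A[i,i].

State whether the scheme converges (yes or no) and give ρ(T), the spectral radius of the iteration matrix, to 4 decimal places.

yes, ρ = 0.2358

Let D = diag(40, -63, 17, 73, 13, -11); L, U the strict triangles.
Gauss-Seidel: T = -(D+L)⁻¹U, row 0 first, T[0,5] = -(1)/(40) = -0.0250; later rows by forward substitution.
  T[0,:] = [+0.0000, +0.0250, -0.0250, +0.1250, +0.1000, -0.0250]
  T[1,:] = [+0.0000, +0.0004, -0.0956, -0.0456, +0.0968, -0.0480]
  T[2,:] = [+0.0000, +0.0031, -0.0367, +0.2927, -0.3070, -0.2552]
  T[3,:] = [+0.0000, +0.0016, -0.0076, -0.0112, +0.0864, -0.0328]
  T[4,:] = [+0.0000, +0.0119, -0.0315, -0.0031, +0.1556, -0.2293]
  T[5,:] = [+0.0000, +0.0038, +0.0426, -0.0079, +0.0100, +0.1994]
|eigenvalues of T|: 0.2358, 0.0966, 0.0812, 0.0812, 0.0268, 0.0000.
ρ(T) = max|λ| = 0.2358; 0.2358 < 1: convergent.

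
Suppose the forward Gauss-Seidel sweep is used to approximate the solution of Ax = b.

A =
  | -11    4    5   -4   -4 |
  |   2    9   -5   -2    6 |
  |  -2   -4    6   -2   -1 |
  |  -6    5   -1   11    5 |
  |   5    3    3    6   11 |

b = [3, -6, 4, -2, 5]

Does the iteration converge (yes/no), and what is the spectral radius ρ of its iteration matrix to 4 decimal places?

no, ρ = 1.2157

Let D = diag(-11, 9, 6, 11, 11); L, U the strict triangles.
GS T = -(D+L)⁻¹U: row 0 first, T[0,4] = -(-4)/(-11) = -0.3636; later rows by forward substitution.
  T[0,:] = [+0.0000 +0.3636 +0.4545 -0.3636 -0.3636]
  T[1,:] = [+0.0000 -0.0808 +0.4545 +0.3030 -0.5859]
  T[2,:] = [+0.0000 +0.0673 +0.4545 +0.4141 -0.3451]
  T[3,:] = [+0.0000 +0.2412 +0.0826 -0.2984 -0.4180]
  T[4,:] = [+0.0000 -0.2932 -0.4996 +0.1325 +0.6472]
|eigenvalues of T|: 1.2157, 0.3796, 0.1736, 0.1736, 0.0000.
ρ(T) = max|λ| = 1.2157; 1.2157 > 1: divergent.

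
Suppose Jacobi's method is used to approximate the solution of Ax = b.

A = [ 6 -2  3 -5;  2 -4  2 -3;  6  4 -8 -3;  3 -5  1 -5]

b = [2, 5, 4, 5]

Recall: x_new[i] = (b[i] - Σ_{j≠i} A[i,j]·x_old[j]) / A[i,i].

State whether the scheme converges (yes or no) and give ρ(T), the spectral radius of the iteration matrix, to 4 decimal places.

no, ρ = 1.1334

Diagonal D = diag(6, -4, -8, -5); L, U strict lower/upper.
Jacobi: T = -D⁻¹(L+U), T[2,0] = -(6)/(-8) = +0.7500; T[2,2] = 0.
  T[0,:] = [+0.0000, +0.3333, -0.5000, +0.8333]
  T[1,:] = [+0.5000, +0.0000, +0.5000, -0.7500]
  T[2,:] = [+0.7500, +0.5000, +0.0000, -0.3750]
  T[3,:] = [+0.6000, -1.0000, +0.2000, +0.0000]
moduli |λ_i(T)| = 1.1334, 0.8716, 0.5521, 0.2903.
ρ(T) = max|λ| = 1.1334; 1.1334 > 1, so it fails to converge.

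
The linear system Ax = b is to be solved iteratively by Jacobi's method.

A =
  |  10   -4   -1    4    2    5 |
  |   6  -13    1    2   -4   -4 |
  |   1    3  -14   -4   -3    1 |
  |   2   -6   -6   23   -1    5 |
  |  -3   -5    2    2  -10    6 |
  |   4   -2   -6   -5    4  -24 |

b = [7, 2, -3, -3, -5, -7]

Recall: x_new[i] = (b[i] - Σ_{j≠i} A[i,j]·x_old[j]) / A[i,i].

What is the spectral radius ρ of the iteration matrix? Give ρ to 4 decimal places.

Diagonal D = diag(10, -13, -14, 23, -10, -24); L, U strict lower/upper.
Jacobi T = -D⁻¹(L+U): T[5,1] = -(-2)/(-24) = -0.0833; T[5,5] = 0.
  T[0,:] = [+0.0000 +0.4000 +0.1000 -0.4000 -0.2000 -0.5000]
  T[1,:] = [+0.4615 +0.0000 +0.0769 +0.1538 -0.3077 -0.3077]
  T[2,:] = [+0.0714 +0.2143 +0.0000 -0.2857 -0.2143 +0.0714]
  T[3,:] = [-0.0870 +0.2609 +0.2609 +0.0000 +0.0435 -0.2174]
  T[4,:] = [-0.3000 -0.5000 +0.2000 +0.2000 +0.0000 +0.6000]
  T[5,:] = [+0.1667 -0.0833 -0.2500 -0.2083 +0.1667 +0.0000]
|eigenvalues of T|: 0.8382, 0.6438, 0.3011, 0.3011, 0.2936, 0.2936.
ρ(T) = max|λ| = 0.8382; 0.8382 < 1: convergent.

0.8382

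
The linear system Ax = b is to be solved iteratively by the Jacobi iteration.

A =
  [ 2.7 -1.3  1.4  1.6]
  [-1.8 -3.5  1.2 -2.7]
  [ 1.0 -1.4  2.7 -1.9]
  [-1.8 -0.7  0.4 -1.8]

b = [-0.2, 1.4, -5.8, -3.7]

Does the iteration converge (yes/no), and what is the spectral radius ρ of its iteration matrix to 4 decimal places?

Split A = D + L + U, D = diag(2.7, -3.5, 2.7, -1.8).
Jacobi T = -D⁻¹(L+U): T[1,3] = -(-2.7)/(-3.5) = -0.7714; T[1,1] = 0.
  T[0,:] = [+0.0000 +0.4815 -0.5185 -0.5926]
  T[1,:] = [-0.5143 +0.0000 +0.3429 -0.7714]
  T[2,:] = [-0.3704 +0.5185 +0.0000 +0.7037]
  T[3,:] = [-1.0000 -0.3889 +0.2222 +0.0000]
|roots of det(T-λI)|: 1.1356, 0.9440, 0.9440, 0.4787.
ρ(T) = max|λ| = 1.1356; 1.1356 > 1 ⇒ diverges.

no, ρ = 1.1356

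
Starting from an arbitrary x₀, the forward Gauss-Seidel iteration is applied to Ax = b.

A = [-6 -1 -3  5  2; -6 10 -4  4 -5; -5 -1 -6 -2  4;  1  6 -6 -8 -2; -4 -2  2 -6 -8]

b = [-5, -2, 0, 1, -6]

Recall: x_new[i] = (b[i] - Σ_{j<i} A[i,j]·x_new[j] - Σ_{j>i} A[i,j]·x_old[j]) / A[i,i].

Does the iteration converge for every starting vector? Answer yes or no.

no

A = D + L + U where D = diag(-6, 10, -6, -8, -8).
T_GS = -(D+L)⁻¹U: row 0 first, T[0,1] = -(-1)/(-6) = -0.1667; later rows by forward substitution.
  T[0,:] = [+0.0000  -0.1667  -0.5000  +0.8333  +0.3333]
  T[1,:] = [+0.0000  -0.1000  +0.1000  +0.1000  +0.7000]
  T[2,:] = [+0.0000  +0.1556  +0.4000  -1.0444  +0.2722]
  T[3,:] = [+0.0000  -0.2125  -0.2875  +0.9625  +0.1125]
  T[4,:] = [+0.0000  +0.3066  +0.5406  -1.4247  -0.3580]
|λ(T)| sorted: 1.3956, 0.5249, 0.0616, 0.0616, 0.0000.
ρ(T) = max|λ| = 1.3956; 1.3956 > 1 ⇒ diverges.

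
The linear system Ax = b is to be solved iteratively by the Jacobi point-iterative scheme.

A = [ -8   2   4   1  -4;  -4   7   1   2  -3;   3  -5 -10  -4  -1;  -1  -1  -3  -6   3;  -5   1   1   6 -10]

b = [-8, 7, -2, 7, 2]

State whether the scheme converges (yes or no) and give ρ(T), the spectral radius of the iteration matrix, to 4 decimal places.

Split A = D + L + U, D = diag(-8, 7, -10, -6, -10).
Jacobi: T = -D⁻¹(L+U), T[3,0] = -(-1)/(-6) = -0.1667; T[3,3] = 0.
  T[0,:] = [+0.0000 +0.2500 +0.5000 +0.1250 -0.5000]
  T[1,:] = [+0.5714 +0.0000 -0.1429 -0.2857 +0.4286]
  T[2,:] = [+0.3000 -0.5000 +0.0000 -0.4000 -0.1000]
  T[3,:] = [-0.1667 -0.1667 -0.5000 +0.0000 +0.5000]
  T[4,:] = [-0.5000 +0.1000 +0.1000 +0.6000 +0.0000]
moduli |λ_i(T)| = 1.2259, 0.9509, 0.2701, 0.2701, 0.0189.
spectral radius ρ = 1.2259; 1.2259 > 1: divergent.

no, ρ = 1.2259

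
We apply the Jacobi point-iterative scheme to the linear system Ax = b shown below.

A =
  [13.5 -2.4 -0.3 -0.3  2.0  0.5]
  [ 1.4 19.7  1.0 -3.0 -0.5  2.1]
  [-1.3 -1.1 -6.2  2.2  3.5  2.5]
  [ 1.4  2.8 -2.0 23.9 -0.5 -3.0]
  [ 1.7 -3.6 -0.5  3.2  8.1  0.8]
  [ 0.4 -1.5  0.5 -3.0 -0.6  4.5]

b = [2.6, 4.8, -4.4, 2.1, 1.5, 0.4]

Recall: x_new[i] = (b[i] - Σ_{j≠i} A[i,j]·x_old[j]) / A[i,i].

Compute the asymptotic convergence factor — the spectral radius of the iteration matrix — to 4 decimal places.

Split A = D + L + U, D = diag(13.5, 19.7, -6.2, 23.9, 8.1, 4.5).
Jacobi T = -D⁻¹(L+U): T[4,0] = -(1.7)/(8.1) = -0.2099; T[4,4] = 0.
  T[0,:] = [+0.0000, +0.1778, +0.0222, +0.0222, -0.1481, -0.0370]
  T[1,:] = [-0.0711, +0.0000, -0.0508, +0.1523, +0.0254, -0.1066]
  T[2,:] = [-0.2097, -0.1774, +0.0000, +0.3548, +0.5645, +0.4032]
  T[3,:] = [-0.0586, -0.1172, +0.0837, +0.0000, +0.0209, +0.1255]
  T[4,:] = [-0.2099, +0.4444, +0.0617, -0.3951, +0.0000, -0.0988]
  T[5,:] = [-0.0889, +0.3333, -0.1111, +0.6667, +0.1333, +0.0000]
eigenvalue magnitudes: 0.3971, 0.3311, 0.3311, 0.2839, 0.2839, 0.0191.
ρ(T) = max|λ| = 0.3971; 0.3971 < 1 ⇒ converges.

0.3971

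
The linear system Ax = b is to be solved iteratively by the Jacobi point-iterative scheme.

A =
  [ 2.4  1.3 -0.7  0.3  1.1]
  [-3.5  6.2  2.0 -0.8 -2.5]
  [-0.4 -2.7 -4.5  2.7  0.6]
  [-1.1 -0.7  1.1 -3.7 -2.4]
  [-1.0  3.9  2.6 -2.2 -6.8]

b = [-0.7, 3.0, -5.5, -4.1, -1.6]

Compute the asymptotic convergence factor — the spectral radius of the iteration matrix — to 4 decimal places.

1.1419

Split A = D + L + U, D = diag(2.4, 6.2, -4.5, -3.7, -6.8).
Jacobi: T = -D⁻¹(L+U), T[0,3] = -(0.3)/(2.4) = -0.1250; T[0,0] = 0.
  T[0,:] = [+0.0000 -0.5417 +0.2917 -0.1250 -0.4583]
  T[1,:] = [+0.5645 +0.0000 -0.3226 +0.1290 +0.4032]
  T[2,:] = [-0.0889 -0.6000 +0.0000 +0.6000 +0.1333]
  T[3,:] = [-0.2973 -0.1892 +0.2973 +0.0000 -0.6486]
  T[4,:] = [-0.1471 +0.5735 +0.3824 -0.3235 +0.0000]
moduli |λ_i(T)| = 1.1419, 0.4818, 0.4818, 0.3654, 0.3654.
ρ(T) = max|λ| = 1.1419; 1.1419 > 1: divergent.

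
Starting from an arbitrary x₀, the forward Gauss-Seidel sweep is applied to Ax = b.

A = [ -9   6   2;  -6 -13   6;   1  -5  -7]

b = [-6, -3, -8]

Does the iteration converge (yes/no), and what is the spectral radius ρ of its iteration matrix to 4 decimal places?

yes, ρ = 0.6050

Diagonal D = diag(-9, -13, -7); L, U strict lower/upper.
T_GS = -(D+L)⁻¹U: row 0 first, T[0,1] = -(6)/(-9) = +0.6667; later rows by forward substitution.
  T[0,:] = [+0.0000 +0.6667 +0.2222]
  T[1,:] = [+0.0000 -0.3077 +0.3590]
  T[2,:] = [+0.0000 +0.3150 -0.2247]
|roots of det(T-λI)|: 0.6050, 0.0727, 0.0000.
spectral radius ρ = 0.6050; 0.6050 < 1: convergent.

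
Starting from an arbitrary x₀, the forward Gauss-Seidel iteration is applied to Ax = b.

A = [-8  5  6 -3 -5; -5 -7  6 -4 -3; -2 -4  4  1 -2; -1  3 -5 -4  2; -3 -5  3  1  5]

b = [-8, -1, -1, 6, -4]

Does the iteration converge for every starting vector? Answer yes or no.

A = D + L + U where D = diag(-8, -7, 4, -4, 5).
T_GS = -(D+L)⁻¹U: row 0 first, T[0,1] = -(5)/(-8) = +0.6250; later rows by forward substitution.
  T[0,:] = [+0.0000, +0.6250, +0.7500, -0.3750, -0.6250]
  T[1,:] = [+0.0000, -0.4464, +0.3214, -0.3036, +0.0179]
  T[2,:] = [+0.0000, -0.1339, +0.6964, -0.7411, +0.2054]
  T[3,:] = [+0.0000, -0.3237, -0.8170, +0.7924, +0.4129]
  T[4,:] = [+0.0000, +0.0737, +0.5170, -0.2424, -0.5629]
|roots of det(T-λI)|: 1.5155, 0.6822, 0.4418, 0.0880, 0.0000.
ρ(T) = max|λ| = 1.5155; 1.5155 > 1 ⇒ diverges.

no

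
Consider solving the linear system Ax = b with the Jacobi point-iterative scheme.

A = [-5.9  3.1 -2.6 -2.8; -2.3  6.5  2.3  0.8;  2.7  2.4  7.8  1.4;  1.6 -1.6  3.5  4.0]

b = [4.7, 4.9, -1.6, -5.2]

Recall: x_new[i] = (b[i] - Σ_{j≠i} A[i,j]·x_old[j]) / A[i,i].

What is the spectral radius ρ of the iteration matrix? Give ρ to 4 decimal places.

0.8360

Split A = D + L + U, D = diag(-5.9, 6.5, 7.8, 4).
T_J = -D⁻¹(L+U): T[3,2] = -(3.5)/(4) = -0.8750; T[3,3] = 0.
  T[0,:] = [+0.0000 +0.5254 -0.4407 -0.4746]
  T[1,:] = [+0.3538 +0.0000 -0.3538 -0.1231]
  T[2,:] = [-0.3462 -0.3077 +0.0000 -0.1795]
  T[3,:] = [-0.4000 +0.4000 -0.8750 +0.0000]
eigenvalue magnitudes: 0.8360, 0.6358, 0.6358, 0.3725.
ρ(T) = max|λ| = 0.8360; 0.8360 < 1 ⇒ converges.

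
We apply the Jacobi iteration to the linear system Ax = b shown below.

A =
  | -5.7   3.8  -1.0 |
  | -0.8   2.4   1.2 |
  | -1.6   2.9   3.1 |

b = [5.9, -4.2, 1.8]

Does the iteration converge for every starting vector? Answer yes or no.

Split A = D + L + U, D = diag(-5.7, 2.4, 3.1).
Jacobi: T = -D⁻¹(L+U), T[1,0] = -(-0.8)/(2.4) = +0.3333; T[1,1] = 0.
  T[0,:] = [+0.0000 +0.6667 -0.1754]
  T[1,:] = [+0.3333 +0.0000 -0.5000]
  T[2,:] = [+0.5161 -0.9355 +0.0000]
eigenvalue magnitudes: 0.8580, 0.6465, 0.2115.
ρ = 0.8580; 0.8580 < 1, so it converges for any x₀.

yes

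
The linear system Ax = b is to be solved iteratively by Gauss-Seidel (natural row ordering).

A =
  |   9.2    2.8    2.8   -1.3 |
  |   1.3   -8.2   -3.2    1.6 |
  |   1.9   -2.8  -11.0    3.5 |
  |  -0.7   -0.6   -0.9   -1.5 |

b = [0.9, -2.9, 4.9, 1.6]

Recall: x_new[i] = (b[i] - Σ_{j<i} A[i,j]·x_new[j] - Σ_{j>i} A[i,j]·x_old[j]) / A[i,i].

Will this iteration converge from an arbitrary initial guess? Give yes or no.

yes

Write A = D+L+U with D = diag(9.2, -8.2, -11, -1.5).
T_GS = -(D+L)⁻¹U: row 0 first, T[0,2] = -(2.8)/(9.2) = -0.3043; later rows by forward substitution.
  T[0,:] = [+0.0000  -0.3043  -0.3043  +0.1413]
  T[1,:] = [+0.0000  -0.0483  -0.4385  +0.2175]
  T[2,:] = [+0.0000  -0.0403  +0.0590  +0.2872]
  T[3,:] = [+0.0000  +0.1855  +0.2820  -0.3253]
|roots of det(T-λI)|: 0.6037, 0.1709, 0.1709, 0.0000.
ρ(T) = max|λ| = 0.6037; 0.6037 < 1, so it converges for any x₀.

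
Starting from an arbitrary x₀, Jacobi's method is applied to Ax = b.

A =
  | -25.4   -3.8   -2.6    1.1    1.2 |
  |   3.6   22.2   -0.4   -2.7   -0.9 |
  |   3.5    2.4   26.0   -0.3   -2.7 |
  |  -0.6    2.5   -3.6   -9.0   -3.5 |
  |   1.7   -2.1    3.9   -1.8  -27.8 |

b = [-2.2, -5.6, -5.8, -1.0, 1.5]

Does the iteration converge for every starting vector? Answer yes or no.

yes

Split A = D + L + U, D = diag(-25.4, 22.2, 26, -9, -27.8).
Jacobi: T = -D⁻¹(L+U), T[0,4] = -(1.2)/(-25.4) = +0.0472; T[0,0] = 0.
  T[0,:] = [+0.0000  -0.1496  -0.1024  +0.0433  +0.0472]
  T[1,:] = [-0.1622  +0.0000  +0.0180  +0.1216  +0.0405]
  T[2,:] = [-0.1346  -0.0923  +0.0000  +0.0115  +0.1038]
  T[3,:] = [-0.0667  +0.2778  -0.4000  +0.0000  -0.3889]
  T[4,:] = [+0.0612  -0.0755  +0.1403  -0.0647  +0.0000]
|λ(T)| sorted: 0.3130, 0.2043, 0.1646, 0.1486, 0.1248.
ρ(T) = max|λ| = 0.3130; 0.3130 < 1, so it converges for any x₀.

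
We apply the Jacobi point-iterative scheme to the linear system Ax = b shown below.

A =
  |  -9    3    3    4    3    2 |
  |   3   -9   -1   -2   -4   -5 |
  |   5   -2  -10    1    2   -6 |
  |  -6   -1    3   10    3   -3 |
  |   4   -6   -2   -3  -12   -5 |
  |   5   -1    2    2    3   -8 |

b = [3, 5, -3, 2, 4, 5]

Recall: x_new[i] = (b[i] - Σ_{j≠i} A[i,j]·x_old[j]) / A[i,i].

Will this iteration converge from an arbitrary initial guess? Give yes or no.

no

A = D + L + U where D = diag(-9, -9, -10, 10, -12, -8).
Jacobi: T = -D⁻¹(L+U), T[4,1] = -(-6)/(-12) = -0.5000; T[4,4] = 0.
  T[0,:] = [+0.0000, +0.3333, +0.3333, +0.4444, +0.3333, +0.2222]
  T[1,:] = [+0.3333, +0.0000, -0.1111, -0.2222, -0.4444, -0.5556]
  T[2,:] = [+0.5000, -0.2000, +0.0000, +0.1000, +0.2000, -0.6000]
  T[3,:] = [+0.6000, +0.1000, -0.3000, +0.0000, -0.3000, +0.3000]
  T[4,:] = [+0.3333, -0.5000, -0.1667, -0.2500, +0.0000, -0.4167]
  T[5,:] = [+0.6250, -0.1250, +0.2500, +0.2500, +0.3750, +0.0000]
eigenvalue magnitudes: 1.1258, 0.5951, 0.5951, 0.3384, 0.3384, 0.0382.
ρ = 1.1258; 1.1258 > 1: divergent.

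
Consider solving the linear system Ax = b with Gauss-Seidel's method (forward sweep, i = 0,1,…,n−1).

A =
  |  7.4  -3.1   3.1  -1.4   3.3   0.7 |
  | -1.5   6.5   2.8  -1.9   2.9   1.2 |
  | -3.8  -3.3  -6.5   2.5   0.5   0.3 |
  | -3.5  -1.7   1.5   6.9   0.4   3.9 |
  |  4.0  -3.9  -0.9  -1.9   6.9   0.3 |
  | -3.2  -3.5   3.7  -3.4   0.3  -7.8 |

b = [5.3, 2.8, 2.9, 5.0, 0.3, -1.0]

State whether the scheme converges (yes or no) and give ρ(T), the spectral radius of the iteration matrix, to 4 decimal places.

yes, ρ = 0.8414

A = D + L + U where D = diag(7.4, 6.5, -6.5, 6.9, 6.9, -7.8).
Gauss-Seidel: T = -(D+L)⁻¹U, row 0 first, T[0,3] = -(-1.4)/(7.4) = +0.1892; later rows by forward substitution.
  T[0,:] = [+0.0000  +0.4189  -0.4189  +0.1892  -0.4459  -0.0946]
  T[1,:] = [+0.0000  +0.0967  -0.5274  +0.3360  -0.5491  -0.2064]
  T[2,:] = [+0.0000  -0.2940  +0.5127  +0.1034  +0.6164  +0.2063]
  T[3,:] = [+0.0000  +0.3002  -0.4539  +0.1563  -0.5534  -0.7089]
  T[4,:] = [+0.0000  -0.1439  -0.1134  +0.1367  -0.1238  -0.2736]
  T[5,:] = [+0.0000  -0.4911  +0.8452  -0.2422  +0.9582  +0.5278]
|eigenvalues of T|: 0.8414, 0.6762, 0.2713, 0.0825, 0.0056, 0.0000.
spectral radius ρ = 0.8414; 0.8414 < 1 ⇒ converges.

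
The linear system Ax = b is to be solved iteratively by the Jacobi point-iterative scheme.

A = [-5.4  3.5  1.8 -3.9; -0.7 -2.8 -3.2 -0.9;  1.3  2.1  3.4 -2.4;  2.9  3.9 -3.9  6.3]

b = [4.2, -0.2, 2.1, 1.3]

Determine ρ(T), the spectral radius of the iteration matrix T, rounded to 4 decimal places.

Let D = diag(-5.4, -2.8, 3.4, 6.3); L, U the strict triangles.
Jacobi T = -D⁻¹(L+U): T[0,3] = -(-3.9)/(-5.4) = -0.7222; T[0,0] = 0.
  T[0,:] = [+0.0000, +0.6481, +0.3333, -0.7222]
  T[1,:] = [-0.2500, +0.0000, -1.1429, -0.3214]
  T[2,:] = [-0.3824, -0.6176, +0.0000, +0.7059]
  T[3,:] = [-0.4603, -0.6190, +0.6190, +0.0000]
moduli |λ_i(T)| = 1.4806, 0.7390, 0.5093, 0.5093.
ρ(T) = max|λ| = 1.4806; 1.4806 > 1 ⇒ diverges.

1.4806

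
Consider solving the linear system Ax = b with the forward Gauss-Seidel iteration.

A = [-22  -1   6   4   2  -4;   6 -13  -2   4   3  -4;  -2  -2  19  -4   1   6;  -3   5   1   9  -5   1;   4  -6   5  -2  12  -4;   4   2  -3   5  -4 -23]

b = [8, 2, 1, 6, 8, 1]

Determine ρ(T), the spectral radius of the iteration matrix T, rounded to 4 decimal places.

0.3281

Let D = diag(-22, -13, 19, 9, 12, -23); L, U the strict triangles.
T_GS = -(D+L)⁻¹U: row 0 first, T[0,4] = -(2)/(-22) = +0.0909; later rows by forward substitution.
  T[0,:] = [+0.0000, -0.0455, +0.2727, +0.1818, +0.0909, -0.1818]
  T[1,:] = [+0.0000, -0.0210, -0.0280, +0.3916, +0.2727, -0.3916]
  T[2,:] = [+0.0000, -0.0070, +0.0258, +0.2709, -0.0144, -0.3762]
  T[3,:] = [+0.0000, -0.0027, +0.1036, -0.1871, +0.4359, +0.0876]
  T[4,:] = [+0.0000, +0.0071, -0.0984, -0.0088, +0.1847, +0.3695]
  T[5,:] = [+0.0000, -0.0106, +0.0813, -0.0088, +0.1040, -0.0618]
|λ(T)| sorted: 0.3281, 0.2664, 0.1250, 0.1250, 0.0347, 0.0000.
ρ = 0.3281; 0.3281 < 1: convergent.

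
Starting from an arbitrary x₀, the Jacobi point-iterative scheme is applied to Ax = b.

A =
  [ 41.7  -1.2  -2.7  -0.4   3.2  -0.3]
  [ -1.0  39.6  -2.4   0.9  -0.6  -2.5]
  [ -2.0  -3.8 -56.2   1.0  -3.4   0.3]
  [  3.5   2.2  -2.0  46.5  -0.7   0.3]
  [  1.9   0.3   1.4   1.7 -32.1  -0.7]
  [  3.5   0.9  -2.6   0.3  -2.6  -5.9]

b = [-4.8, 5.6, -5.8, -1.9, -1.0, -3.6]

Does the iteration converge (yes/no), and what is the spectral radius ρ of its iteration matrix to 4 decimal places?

Let D = diag(41.7, 39.6, -56.2, 46.5, -32.1, -5.9); L, U the strict triangles.
Jacobi: T = -D⁻¹(L+U), T[1,5] = -(-2.5)/(39.6) = +0.0631; T[1,1] = 0.
  T[0,:] = [+0.0000, +0.0288, +0.0647, +0.0096, -0.0767, +0.0072]
  T[1,:] = [+0.0253, +0.0000, +0.0606, -0.0227, +0.0152, +0.0631]
  T[2,:] = [-0.0356, -0.0676, +0.0000, +0.0178, -0.0605, +0.0053]
  T[3,:] = [-0.0753, -0.0473, +0.0430, +0.0000, +0.0151, -0.0065]
  T[4,:] = [+0.0592, +0.0093, +0.0436, +0.0530, +0.0000, -0.0218]
  T[5,:] = [+0.5932, +0.1525, -0.4407, +0.0508, -0.4407, +0.0000]
|eigenvalues of T|: 0.1942, 0.1396, 0.1396, 0.1146, 0.1146, 0.0085.
ρ(T) = max|λ| = 0.1942; 0.1942 < 1 ⇒ converges.

yes, ρ = 0.1942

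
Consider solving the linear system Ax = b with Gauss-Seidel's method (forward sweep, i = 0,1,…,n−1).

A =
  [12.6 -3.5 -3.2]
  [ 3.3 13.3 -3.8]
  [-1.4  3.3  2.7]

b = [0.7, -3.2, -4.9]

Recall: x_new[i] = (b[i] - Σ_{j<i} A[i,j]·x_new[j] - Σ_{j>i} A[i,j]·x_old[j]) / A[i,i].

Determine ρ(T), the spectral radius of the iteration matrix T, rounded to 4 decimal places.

0.3330

Let D = diag(12.6, 13.3, 2.7); L, U the strict triangles.
GS T = -(D+L)⁻¹U: row 0 first, T[0,1] = -(-3.5)/(12.6) = +0.2778; later rows by forward substitution.
  T[0,:] = [+0.0000, +0.2778, +0.2540]
  T[1,:] = [+0.0000, -0.0689, +0.2227]
  T[2,:] = [+0.0000, +0.2283, -0.1405]
|λ(T)| sorted: 0.3330, 0.1236, 0.0000.
ρ(T) = max|λ| = 0.3330; 0.3330 < 1 ⇒ converges.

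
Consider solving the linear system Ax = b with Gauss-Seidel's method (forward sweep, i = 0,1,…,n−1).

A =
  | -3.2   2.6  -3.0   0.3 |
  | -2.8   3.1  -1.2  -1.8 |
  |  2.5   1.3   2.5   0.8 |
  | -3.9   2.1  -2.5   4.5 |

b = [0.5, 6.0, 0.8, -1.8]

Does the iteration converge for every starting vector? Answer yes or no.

no

Split A = D + L + U, D = diag(-3.2, 3.1, 2.5, 4.5).
GS T = -(D+L)⁻¹U: row 0 first, T[0,2] = -(-3)/(-3.2) = -0.9375; later rows by forward substitution.
  T[0,:] = [+0.0000  +0.8125  -0.9375  +0.0937]
  T[1,:] = [+0.0000  +0.7339  -0.4597  +0.6653]
  T[2,:] = [+0.0000  -1.1941  +1.1765  -0.7597]
  T[3,:] = [+0.0000  -0.3017  +0.0556  -0.6513]
|roots of det(T-λI)|: 1.6444, 0.4929, 0.1076, 0.0000.
ρ = 1.6444; 1.6444 > 1, so it fails to converge.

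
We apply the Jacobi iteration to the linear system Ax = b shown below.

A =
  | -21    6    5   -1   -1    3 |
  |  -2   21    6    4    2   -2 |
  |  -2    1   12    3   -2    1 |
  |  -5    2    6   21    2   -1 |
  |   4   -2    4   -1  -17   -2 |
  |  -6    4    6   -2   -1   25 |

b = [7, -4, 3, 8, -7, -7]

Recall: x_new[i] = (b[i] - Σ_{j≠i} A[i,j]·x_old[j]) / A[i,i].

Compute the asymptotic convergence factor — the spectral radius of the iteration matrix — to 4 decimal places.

0.5493

A = D + L + U where D = diag(-21, 21, 12, 21, -17, 25).
Jacobi: T = -D⁻¹(L+U), T[3,4] = -(2)/(21) = -0.0952; T[3,3] = 0.
  T[0,:] = [+0.0000 +0.2857 +0.2381 -0.0476 -0.0476 +0.1429]
  T[1,:] = [+0.0952 +0.0000 -0.2857 -0.1905 -0.0952 +0.0952]
  T[2,:] = [+0.1667 -0.0833 +0.0000 -0.2500 +0.1667 -0.0833]
  T[3,:] = [+0.2381 -0.0952 -0.2857 +0.0000 -0.0952 +0.0476]
  T[4,:] = [+0.2353 -0.1176 +0.2353 -0.0588 +0.0000 -0.1176]
  T[5,:] = [+0.2400 -0.1600 -0.2400 +0.0800 +0.0400 +0.0000]
|eigenvalues of T|: 0.5493, 0.4311, 0.1287, 0.1240, 0.1240, 0.1205.
ρ = 0.5493; 0.5493 < 1: convergent.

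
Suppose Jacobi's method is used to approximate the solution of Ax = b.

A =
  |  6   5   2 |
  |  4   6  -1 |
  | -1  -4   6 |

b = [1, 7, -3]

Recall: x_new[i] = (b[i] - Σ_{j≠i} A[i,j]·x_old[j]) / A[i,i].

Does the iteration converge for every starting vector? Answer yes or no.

yes

Let D = diag(6, 6, 6); L, U the strict triangles.
Jacobi: T = -D⁻¹(L+U), T[0,1] = -(5)/(6) = -0.8333; T[0,0] = 0.
  T[0,:] = [+0.0000  -0.8333  -0.3333]
  T[1,:] = [-0.6667  +0.0000  +0.1667]
  T[2,:] = [+0.1667  +0.6667  +0.0000]
moduli |λ_i(T)| = 0.8689, 0.6463, 0.2226.
ρ = 0.8689; 0.8689 < 1 ⇒ converges.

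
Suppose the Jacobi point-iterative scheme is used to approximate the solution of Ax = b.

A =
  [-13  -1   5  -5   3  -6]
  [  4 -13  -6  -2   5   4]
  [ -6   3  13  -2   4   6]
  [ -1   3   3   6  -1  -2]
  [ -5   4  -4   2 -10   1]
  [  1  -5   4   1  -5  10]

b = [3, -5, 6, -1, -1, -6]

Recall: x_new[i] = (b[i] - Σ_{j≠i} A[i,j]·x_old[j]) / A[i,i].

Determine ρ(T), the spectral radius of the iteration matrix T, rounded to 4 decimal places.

1.2249

Let D = diag(-13, -13, 13, 6, -10, 10); L, U the strict triangles.
Jacobi: T = -D⁻¹(L+U), T[3,5] = -(-2)/(6) = +0.3333; T[3,3] = 0.
  T[0,:] = [+0.0000  -0.0769  +0.3846  -0.3846  +0.2308  -0.4615]
  T[1,:] = [+0.3077  +0.0000  -0.4615  -0.1538  +0.3846  +0.3077]
  T[2,:] = [+0.4615  -0.2308  +0.0000  +0.1538  -0.3077  -0.4615]
  T[3,:] = [+0.1667  -0.5000  -0.5000  +0.0000  +0.1667  +0.3333]
  T[4,:] = [-0.5000  +0.4000  -0.4000  +0.2000  +0.0000  +0.1000]
  T[5,:] = [-0.1000  +0.5000  -0.4000  -0.1000  +0.5000  +0.0000]
moduli |λ_i(T)| = 1.2249, 0.7193, 0.7193, 0.2793, 0.2793, 0.2216.
spectral radius ρ = 1.2249; 1.2249 > 1 ⇒ diverges.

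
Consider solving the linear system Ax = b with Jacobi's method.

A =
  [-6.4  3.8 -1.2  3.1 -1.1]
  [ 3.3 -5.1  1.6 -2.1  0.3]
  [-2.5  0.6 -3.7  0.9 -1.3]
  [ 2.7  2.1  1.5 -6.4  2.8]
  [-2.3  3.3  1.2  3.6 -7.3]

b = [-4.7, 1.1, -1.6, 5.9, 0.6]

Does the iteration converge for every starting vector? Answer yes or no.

no

A = D + L + U where D = diag(-6.4, -5.1, -3.7, -6.4, -7.3).
Jacobi: T = -D⁻¹(L+U), T[1,4] = -(0.3)/(-5.1) = +0.0588; T[1,1] = 0.
  T[0,:] = [+0.0000  +0.5938  -0.1875  +0.4844  -0.1719]
  T[1,:] = [+0.6471  +0.0000  +0.3137  -0.4118  +0.0588]
  T[2,:] = [-0.6757  +0.1622  +0.0000  +0.2432  -0.3514]
  T[3,:] = [+0.4219  +0.3281  +0.2344  +0.0000  +0.4375]
  T[4,:] = [-0.3151  +0.4521  +0.1644  +0.4932  +0.0000]
eigenvalue magnitudes: 1.1956, 0.5941, 0.4779, 0.4779, 0.1157.
ρ = 1.1956; 1.1956 > 1: divergent.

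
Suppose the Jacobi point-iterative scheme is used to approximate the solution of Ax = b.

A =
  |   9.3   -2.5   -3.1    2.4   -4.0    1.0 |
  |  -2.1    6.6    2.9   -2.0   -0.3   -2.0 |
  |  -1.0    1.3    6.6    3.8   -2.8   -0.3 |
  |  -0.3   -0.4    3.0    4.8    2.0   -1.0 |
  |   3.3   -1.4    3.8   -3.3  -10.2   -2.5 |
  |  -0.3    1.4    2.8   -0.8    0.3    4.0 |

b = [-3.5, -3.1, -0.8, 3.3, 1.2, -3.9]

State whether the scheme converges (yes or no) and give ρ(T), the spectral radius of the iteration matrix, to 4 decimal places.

A = D + L + U where D = diag(9.3, 6.6, 6.6, 4.8, -10.2, 4).
Jacobi T = -D⁻¹(L+U): T[4,1] = -(-1.4)/(-10.2) = -0.1373; T[4,4] = 0.
  T[0,:] = [+0.0000 +0.2688 +0.3333 -0.2581 +0.4301 -0.1075]
  T[1,:] = [+0.3182 +0.0000 -0.4394 +0.3030 +0.0455 +0.3030]
  T[2,:] = [+0.1515 -0.1970 +0.0000 -0.5758 +0.4242 +0.0455]
  T[3,:] = [+0.0625 +0.0833 -0.6250 +0.0000 -0.4167 +0.2083]
  T[4,:] = [+0.3235 -0.1373 +0.3725 -0.3235 +0.0000 -0.2451]
  T[5,:] = [+0.0750 -0.3500 -0.7000 +0.2000 -0.0750 +0.0000]
|λ(T)| sorted: 1.1816, 0.4744, 0.4715, 0.4715, 0.4444, 0.3451.
ρ = 1.1816; 1.1816 > 1, so it fails to converge.

no, ρ = 1.1816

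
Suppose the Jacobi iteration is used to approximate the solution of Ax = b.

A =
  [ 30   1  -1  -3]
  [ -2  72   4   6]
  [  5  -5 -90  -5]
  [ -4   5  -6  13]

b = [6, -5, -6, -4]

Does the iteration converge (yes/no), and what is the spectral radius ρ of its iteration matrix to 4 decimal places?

Split A = D + L + U, D = diag(30, 72, -90, 13).
T_J = -D⁻¹(L+U): T[2,0] = -(5)/(-90) = +0.0556; T[2,2] = 0.
  T[0,:] = [+0.0000, -0.0333, +0.0333, +0.1000]
  T[1,:] = [+0.0278, +0.0000, -0.0556, -0.0833]
  T[2,:] = [+0.0556, -0.0556, +0.0000, -0.0556]
  T[3,:] = [+0.3077, -0.3846, +0.4615, +0.0000]
|roots of det(T-λI)|: 0.2299, 0.1440, 0.0936, 0.0077.
ρ = 0.2299; 0.2299 < 1, so it converges for any x₀.

yes, ρ = 0.2299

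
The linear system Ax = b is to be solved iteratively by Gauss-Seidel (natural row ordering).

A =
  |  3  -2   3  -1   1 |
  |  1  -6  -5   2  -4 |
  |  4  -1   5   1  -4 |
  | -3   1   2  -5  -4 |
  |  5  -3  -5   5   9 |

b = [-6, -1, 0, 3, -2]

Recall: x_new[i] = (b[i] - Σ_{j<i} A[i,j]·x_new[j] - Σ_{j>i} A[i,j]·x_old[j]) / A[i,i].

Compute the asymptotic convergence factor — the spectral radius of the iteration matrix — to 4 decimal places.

Write A = D+L+U with D = diag(3, -6, 5, -5, 9).
T_GS = -(D+L)⁻¹U: row 0 first, T[0,3] = -(-1)/(3) = +0.3333; later rows by forward substitution.
  T[0,:] = [+0.0000, +0.6667, -1.0000, +0.3333, -0.3333]
  T[1,:] = [+0.0000, +0.1111, -1.0000, +0.3889, -0.7222]
  T[2,:] = [+0.0000, -0.5111, +0.6000, -0.3889, +0.9222]
  T[3,:] = [+0.0000, -0.5822, +0.6400, -0.2778, -0.3756]
  T[4,:] = [+0.0000, -0.2938, +0.2000, -0.1173, +0.6654]
moduli |λ_i(T)| = 1.3768, 0.3689, 0.3118, 0.3118, 0.0000.
ρ = 1.3768; 1.3768 > 1 ⇒ diverges.

1.3768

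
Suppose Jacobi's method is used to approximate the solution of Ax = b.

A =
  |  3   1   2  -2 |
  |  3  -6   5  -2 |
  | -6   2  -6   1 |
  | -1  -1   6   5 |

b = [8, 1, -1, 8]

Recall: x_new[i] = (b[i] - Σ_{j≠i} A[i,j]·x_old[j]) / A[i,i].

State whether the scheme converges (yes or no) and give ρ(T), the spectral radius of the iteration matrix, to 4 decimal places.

Split A = D + L + U, D = diag(3, -6, -6, 5).
Jacobi: T = -D⁻¹(L+U), T[2,1] = -(2)/(-6) = +0.3333; T[2,2] = 0.
  T[0,:] = [+0.0000  -0.3333  -0.6667  +0.6667]
  T[1,:] = [+0.5000  +0.0000  +0.8333  -0.3333]
  T[2,:] = [-1.0000  +0.3333  +0.0000  +0.1667]
  T[3,:] = [+0.2000  +0.2000  -1.2000  +0.0000]
eigenvalue magnitudes: 1.2327, 1.0133, 1.0133, 0.1127.
ρ(T) = max|λ| = 1.2327; 1.2327 > 1, so it fails to converge.

no, ρ = 1.2327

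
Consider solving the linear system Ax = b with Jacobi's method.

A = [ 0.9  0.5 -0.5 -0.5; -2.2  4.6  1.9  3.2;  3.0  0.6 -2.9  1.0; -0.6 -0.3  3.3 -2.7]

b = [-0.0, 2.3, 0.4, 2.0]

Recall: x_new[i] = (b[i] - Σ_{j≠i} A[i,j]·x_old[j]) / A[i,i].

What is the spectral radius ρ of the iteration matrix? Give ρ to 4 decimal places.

1.2445

Diagonal D = diag(0.9, 4.6, -2.9, -2.7); L, U strict lower/upper.
T_J = -D⁻¹(L+U): T[0,3] = -(-0.5)/(0.9) = +0.5556; T[0,0] = 0.
  T[0,:] = [+0.0000 -0.5556 +0.5556 +0.5556]
  T[1,:] = [+0.4783 +0.0000 -0.4130 -0.6957]
  T[2,:] = [+1.0345 +0.2069 +0.0000 +0.3448]
  T[3,:] = [-0.2222 -0.1111 +1.2222 +0.0000]
|eigenvalues of T|: 1.2445, 0.8328, 0.7792, 0.7792.
ρ(T) = max|λ| = 1.2445; 1.2445 > 1, so it fails to converge.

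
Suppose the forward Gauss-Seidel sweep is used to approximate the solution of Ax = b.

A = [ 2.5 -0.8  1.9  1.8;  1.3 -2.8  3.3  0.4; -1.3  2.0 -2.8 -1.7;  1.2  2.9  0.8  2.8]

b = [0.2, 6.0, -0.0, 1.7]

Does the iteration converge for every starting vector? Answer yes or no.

no

Write A = D+L+U with D = diag(2.5, -2.8, -2.8, 2.8).
Gauss-Seidel: T = -(D+L)⁻¹U, row 0 first, T[0,1] = -(-0.8)/(2.5) = +0.3200; later rows by forward substitution.
  T[0,:] = [+0.0000 +0.3200 -0.7600 -0.7200]
  T[1,:] = [+0.0000 +0.1486 +0.8257 -0.1914]
  T[2,:] = [+0.0000 -0.0424 +0.9427 -0.4096]
  T[3,:] = [+0.0000 -0.2789 -0.7988 +0.6239]
moduli |λ_i(T)| = 1.4308, 0.2619, 0.2619, 0.0000.
ρ(T) = max|λ| = 1.4308; 1.4308 > 1: divergent.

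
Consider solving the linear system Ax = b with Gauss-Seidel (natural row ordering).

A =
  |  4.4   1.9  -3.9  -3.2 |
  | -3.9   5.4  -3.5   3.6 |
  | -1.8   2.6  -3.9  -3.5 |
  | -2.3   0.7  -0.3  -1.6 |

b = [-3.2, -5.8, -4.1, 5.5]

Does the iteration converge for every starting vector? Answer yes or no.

no

Write A = D+L+U with D = diag(4.4, 5.4, -3.9, -1.6).
Gauss-Seidel: T = -(D+L)⁻¹U, row 0 first, T[0,2] = -(-3.9)/(4.4) = +0.8864; later rows by forward substitution.
  T[0,:] = [+0.0000, -0.4318, +0.8864, +0.7273]
  T[1,:] = [+0.0000, -0.3119, +1.2883, -0.1414]
  T[2,:] = [+0.0000, -0.0086, +0.4498, -1.3274]
  T[3,:] = [+0.0000, +0.4859, -0.7948, -0.8584]
|roots of det(T-λI)|: 1.6199, 0.4721, 0.4721, 0.0000.
ρ = 1.6199; 1.6199 > 1: divergent.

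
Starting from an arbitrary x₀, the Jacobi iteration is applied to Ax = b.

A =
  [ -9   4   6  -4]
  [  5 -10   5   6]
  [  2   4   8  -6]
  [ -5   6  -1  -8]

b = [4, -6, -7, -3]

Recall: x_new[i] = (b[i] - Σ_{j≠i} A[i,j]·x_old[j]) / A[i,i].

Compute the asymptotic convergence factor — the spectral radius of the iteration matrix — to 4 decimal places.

1.1245

Write A = D+L+U with D = diag(-9, -10, 8, -8).
Jacobi T = -D⁻¹(L+U): T[0,3] = -(-4)/(-9) = -0.4444; T[0,0] = 0.
  T[0,:] = [+0.0000 +0.4444 +0.6667 -0.4444]
  T[1,:] = [+0.5000 +0.0000 +0.5000 +0.6000]
  T[2,:] = [-0.2500 -0.5000 +0.0000 +0.7500]
  T[3,:] = [-0.6250 +0.7500 -0.1250 +0.0000]
|roots of det(T-λI)|: 1.1245, 0.7251, 0.7251, 0.6929.
ρ(T) = max|λ| = 1.1245; 1.1245 > 1 ⇒ diverges.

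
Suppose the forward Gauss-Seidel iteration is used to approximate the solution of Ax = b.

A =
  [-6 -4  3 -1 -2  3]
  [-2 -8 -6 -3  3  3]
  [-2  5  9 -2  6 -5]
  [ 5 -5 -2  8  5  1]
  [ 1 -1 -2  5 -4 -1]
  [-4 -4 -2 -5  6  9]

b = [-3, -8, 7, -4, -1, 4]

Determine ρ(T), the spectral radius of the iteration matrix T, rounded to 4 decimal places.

1.6899

Diagonal D = diag(-6, -8, 9, 8, -4, 9); L, U strict lower/upper.
Gauss-Seidel: T = -(D+L)⁻¹U, row 0 first, T[0,5] = -(3)/(-6) = +0.5000; later rows by forward substitution.
  T[0,:] = [+0.0000 -0.6667 +0.5000 -0.1667 -0.3333 +0.5000]
  T[1,:] = [+0.0000 +0.1667 -0.8750 -0.3333 +0.4583 +0.2500]
  T[2,:] = [+0.0000 -0.2407 +0.5972 +0.3704 -0.9954 +0.5278]
  T[3,:] = [+0.0000 +0.4606 -0.7101 -0.0116 -0.3791 -0.1493]
  T[4,:] = [+0.0000 +0.4878 -0.8424 -0.1580 -0.1740 -0.6380]
  T[5,:] = [+0.0000 -0.3450 +0.1332 -0.0410 -0.2602 +0.7930]
eigenvalue magnitudes: 1.6899, 0.7280, 0.4435, 0.4435, 0.0319, 0.0000.
spectral radius ρ = 1.6899; 1.6899 > 1 ⇒ diverges.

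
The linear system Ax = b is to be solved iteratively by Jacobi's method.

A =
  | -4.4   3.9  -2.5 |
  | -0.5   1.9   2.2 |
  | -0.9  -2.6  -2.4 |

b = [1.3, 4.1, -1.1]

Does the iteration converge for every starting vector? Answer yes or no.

A = D + L + U where D = diag(-4.4, 1.9, -2.4).
Jacobi T = -D⁻¹(L+U): T[1,2] = -(2.2)/(1.9) = -1.1579; T[1,1] = 0.
  T[0,:] = [+0.0000, +0.8864, -0.5682]
  T[1,:] = [+0.2632, +0.0000, -1.1579]
  T[2,:] = [-0.3750, -1.0833, +0.0000]
|eigenvalues of T|: 1.4422, 1.0963, 0.3459.
ρ(T) = max|λ| = 1.4422; 1.4422 > 1, so it fails to converge.

no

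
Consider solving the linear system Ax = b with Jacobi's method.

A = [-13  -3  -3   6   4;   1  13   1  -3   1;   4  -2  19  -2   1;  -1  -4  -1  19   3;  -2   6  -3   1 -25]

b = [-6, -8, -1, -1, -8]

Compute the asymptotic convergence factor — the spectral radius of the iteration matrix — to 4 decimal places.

Diagonal D = diag(-13, 13, 19, 19, -25); L, U strict lower/upper.
Jacobi T = -D⁻¹(L+U): T[1,4] = -(1)/(13) = -0.0769; T[1,1] = 0.
  T[0,:] = [+0.0000 -0.2308 -0.2308 +0.4615 +0.3077]
  T[1,:] = [-0.0769 +0.0000 -0.0769 +0.2308 -0.0769]
  T[2,:] = [-0.2105 +0.1053 +0.0000 +0.1053 -0.0526]
  T[3,:] = [+0.0526 +0.2105 +0.0526 +0.0000 -0.1579]
  T[4,:] = [-0.0800 +0.2400 -0.1200 +0.0400 +0.0000]
moduli |λ_i(T)| = 0.4143, 0.2040, 0.2040, 0.1835, 0.1835.
ρ(T) = max|λ| = 0.4143; 0.4143 < 1 ⇒ converges.

0.4143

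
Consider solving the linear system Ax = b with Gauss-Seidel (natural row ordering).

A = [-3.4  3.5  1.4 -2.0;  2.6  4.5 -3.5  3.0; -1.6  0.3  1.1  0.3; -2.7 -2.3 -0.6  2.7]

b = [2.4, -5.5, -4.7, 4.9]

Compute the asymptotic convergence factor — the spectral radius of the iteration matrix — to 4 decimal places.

Let D = diag(-3.4, 4.5, 1.1, 2.7); L, U the strict triangles.
Gauss-Seidel: T = -(D+L)⁻¹U, row 0 first, T[0,3] = -(-2)/(-3.4) = -0.5882; later rows by forward substitution.
  T[0,:] = [+0.0000, +1.0294, +0.4118, -0.5882]
  T[1,:] = [+0.0000, -0.5948, +0.5399, -0.3268]
  T[2,:] = [+0.0000, +1.6595, +0.4517, -1.0392]
  T[3,:] = [+0.0000, +0.8915, +0.9720, -1.0976]
eigenvalue magnitudes: 1.1501, 0.4357, 0.4357, 0.0000.
ρ = 1.1501; 1.1501 > 1: divergent.

1.1501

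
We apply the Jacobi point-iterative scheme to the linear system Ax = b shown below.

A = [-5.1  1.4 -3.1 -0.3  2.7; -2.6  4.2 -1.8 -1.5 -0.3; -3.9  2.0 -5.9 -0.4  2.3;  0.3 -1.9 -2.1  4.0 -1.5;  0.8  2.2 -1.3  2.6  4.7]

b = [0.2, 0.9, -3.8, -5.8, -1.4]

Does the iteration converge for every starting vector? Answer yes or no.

no

Let D = diag(-5.1, 4.2, -5.9, 4, 4.7); L, U the strict triangles.
Jacobi: T = -D⁻¹(L+U), T[2,1] = -(2)/(-5.9) = +0.3390; T[2,2] = 0.
  T[0,:] = [+0.0000  +0.2745  -0.6078  -0.0588  +0.5294]
  T[1,:] = [+0.6190  +0.0000  +0.4286  +0.3571  +0.0714]
  T[2,:] = [-0.6610  +0.3390  +0.0000  -0.0678  +0.3898]
  T[3,:] = [-0.0750  +0.4750  +0.5250  +0.0000  +0.3750]
  T[4,:] = [-0.1702  -0.4681  +0.2766  -0.5532  +0.0000]
moduli |λ_i(T)| = 1.1273, 0.7027, 0.7027, 0.6448, 0.2327.
ρ(T) = max|λ| = 1.1273; 1.1273 > 1 ⇒ diverges.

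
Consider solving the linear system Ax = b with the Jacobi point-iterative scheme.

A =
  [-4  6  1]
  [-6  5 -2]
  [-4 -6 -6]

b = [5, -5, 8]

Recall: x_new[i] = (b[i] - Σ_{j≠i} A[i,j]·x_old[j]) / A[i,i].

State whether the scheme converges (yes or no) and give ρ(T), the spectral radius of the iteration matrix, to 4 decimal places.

no, ρ = 1.3270

Write A = D+L+U with D = diag(-4, 5, -6).
T_J = -D⁻¹(L+U): T[0,1] = -(6)/(-4) = +1.5000; T[0,0] = 0.
  T[0,:] = [+0.0000, +1.5000, +0.2500]
  T[1,:] = [+1.2000, +0.0000, +0.4000]
  T[2,:] = [-0.6667, -1.0000, +0.0000]
eigenvalue magnitudes: 1.3270, 0.7263, 0.7263.
ρ = 1.3270; 1.3270 > 1 ⇒ diverges.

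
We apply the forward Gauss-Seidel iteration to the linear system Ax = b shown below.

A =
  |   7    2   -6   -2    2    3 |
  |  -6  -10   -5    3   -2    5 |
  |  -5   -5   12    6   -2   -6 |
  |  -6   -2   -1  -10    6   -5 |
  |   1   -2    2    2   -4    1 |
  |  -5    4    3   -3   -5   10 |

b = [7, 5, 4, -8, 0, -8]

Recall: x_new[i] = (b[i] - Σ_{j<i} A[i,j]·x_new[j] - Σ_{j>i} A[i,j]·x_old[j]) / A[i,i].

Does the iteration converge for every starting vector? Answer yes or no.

no

Split A = D + L + U, D = diag(7, -10, 12, -10, -4, 10).
T_GS = -(D+L)⁻¹U: row 0 first, T[0,5] = -(3)/(7) = -0.4286; later rows by forward substitution.
  T[0,:] = [+0.0000 -0.2857 +0.8571 +0.2857 -0.2857 -0.4286]
  T[1,:] = [+0.0000 +0.1714 -1.0143 +0.1286 -0.0286 +0.7571]
  T[2,:] = [+0.0000 -0.0476 -0.0655 -0.3274 +0.0357 +0.6369]
  T[3,:] = [+0.0000 +0.1419 -0.3049 -0.1644 +0.7736 -0.4580]
  T[4,:] = [+0.0000 -0.1100 +0.5363 -0.2387 +0.3475 -0.1463]
  T[5,:] = [+0.0000 -0.2096 +1.0306 +0.0209 +0.2637 -0.9187]
eigenvalue magnitudes: 1.2043, 0.5132, 0.3921, 0.2376, 0.0930, 0.0000.
ρ = 1.2043; 1.2043 > 1: divergent.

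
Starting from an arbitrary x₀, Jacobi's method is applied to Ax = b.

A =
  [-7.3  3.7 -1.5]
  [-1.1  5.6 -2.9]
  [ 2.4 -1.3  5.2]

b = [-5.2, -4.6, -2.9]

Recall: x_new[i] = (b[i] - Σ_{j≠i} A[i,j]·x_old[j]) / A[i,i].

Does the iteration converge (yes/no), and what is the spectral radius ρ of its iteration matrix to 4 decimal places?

Write A = D+L+U with D = diag(-7.3, 5.6, 5.2).
T_J = -D⁻¹(L+U): T[2,1] = -(-1.3)/(5.2) = +0.2500; T[2,2] = 0.
  T[0,:] = [+0.0000 +0.5068 -0.2055]
  T[1,:] = [+0.1964 +0.0000 +0.5179]
  T[2,:] = [-0.4615 +0.2500 +0.0000]
|λ(T)| sorted: 0.7127, 0.4291, 0.4291.
ρ(T) = max|λ| = 0.7127; 0.7127 < 1 ⇒ converges.

yes, ρ = 0.7127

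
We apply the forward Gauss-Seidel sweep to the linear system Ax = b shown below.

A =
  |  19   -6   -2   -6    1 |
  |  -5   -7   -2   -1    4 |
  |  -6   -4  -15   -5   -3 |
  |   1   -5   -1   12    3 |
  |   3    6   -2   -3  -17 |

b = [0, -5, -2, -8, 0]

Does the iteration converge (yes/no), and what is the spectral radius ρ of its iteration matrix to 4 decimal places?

Let D = diag(19, -7, -15, 12, -17); L, U the strict triangles.
GS T = -(D+L)⁻¹U: row 0 first, T[0,4] = -(1)/(19) = -0.0526; later rows by forward substitution.
  T[0,:] = [+0.0000  +0.3158  +0.1053  +0.3158  -0.0526]
  T[1,:] = [+0.0000  -0.2256  -0.3609  -0.3684  +0.6090]
  T[2,:] = [+0.0000  -0.0662  +0.0541  -0.3614  -0.3414]
  T[3,:] = [+0.0000  -0.1258  -0.1546  -0.2099  -0.0203]
  T[4,:] = [+0.0000  +0.0061  -0.0879  +0.0053  +0.2494]
eigenvalue magnitudes: 0.5664, 0.3784, 0.1115, 0.0555, 0.0000.
spectral radius ρ = 0.5664; 0.5664 < 1: convergent.

yes, ρ = 0.5664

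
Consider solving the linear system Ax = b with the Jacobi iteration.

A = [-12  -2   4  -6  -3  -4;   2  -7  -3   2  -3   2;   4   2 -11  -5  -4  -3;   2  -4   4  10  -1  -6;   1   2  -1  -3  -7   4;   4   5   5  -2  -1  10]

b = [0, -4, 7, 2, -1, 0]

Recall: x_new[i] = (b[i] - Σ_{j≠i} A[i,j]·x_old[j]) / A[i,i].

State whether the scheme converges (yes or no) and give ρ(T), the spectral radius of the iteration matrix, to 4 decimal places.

no, ρ = 1.1304

Write A = D+L+U with D = diag(-12, -7, -11, 10, -7, 10).
T_J = -D⁻¹(L+U): T[3,1] = -(-4)/(10) = +0.4000; T[3,3] = 0.
  T[0,:] = [+0.0000  -0.1667  +0.3333  -0.5000  -0.2500  -0.3333]
  T[1,:] = [+0.2857  +0.0000  -0.4286  +0.2857  -0.4286  +0.2857]
  T[2,:] = [+0.3636  +0.1818  +0.0000  -0.4545  -0.3636  -0.2727]
  T[3,:] = [-0.2000  +0.4000  -0.4000  +0.0000  +0.1000  +0.6000]
  T[4,:] = [+0.1429  +0.2857  -0.1429  -0.4286  +0.0000  +0.5714]
  T[5,:] = [-0.4000  -0.5000  -0.5000  +0.2000  +0.1000  +0.0000]
eigenvalue magnitudes: 1.1304, 0.7696, 0.7696, 0.3593, 0.3513, 0.3513.
ρ = 1.1304; 1.1304 > 1 ⇒ diverges.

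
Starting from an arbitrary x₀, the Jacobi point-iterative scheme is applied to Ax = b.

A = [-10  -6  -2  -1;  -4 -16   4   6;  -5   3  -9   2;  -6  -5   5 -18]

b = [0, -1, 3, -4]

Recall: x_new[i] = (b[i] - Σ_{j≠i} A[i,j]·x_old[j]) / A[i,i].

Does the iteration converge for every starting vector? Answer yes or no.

Let D = diag(-10, -16, -9, -18); L, U the strict triangles.
Jacobi T = -D⁻¹(L+U): T[3,1] = -(-5)/(-18) = -0.2778; T[3,3] = 0.
  T[0,:] = [+0.0000 -0.6000 -0.2000 -0.1000]
  T[1,:] = [-0.2500 +0.0000 +0.2500 +0.3750]
  T[2,:] = [-0.5556 +0.3333 +0.0000 +0.2222]
  T[3,:] = [-0.3333 -0.2778 +0.2778 +0.0000]
|eigenvalues of T|: 0.8206, 0.4173, 0.4173, 0.3433.
ρ = 0.8206; 0.8206 < 1 ⇒ converges.

yes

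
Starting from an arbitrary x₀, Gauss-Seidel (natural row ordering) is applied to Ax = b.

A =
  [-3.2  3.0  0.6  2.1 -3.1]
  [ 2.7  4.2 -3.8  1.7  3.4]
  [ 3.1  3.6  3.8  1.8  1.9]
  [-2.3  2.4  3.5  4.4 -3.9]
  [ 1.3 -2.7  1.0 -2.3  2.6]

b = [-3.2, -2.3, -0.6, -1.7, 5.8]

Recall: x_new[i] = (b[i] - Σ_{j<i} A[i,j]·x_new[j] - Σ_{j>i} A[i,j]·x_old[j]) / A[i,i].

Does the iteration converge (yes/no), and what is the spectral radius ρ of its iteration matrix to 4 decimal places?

no, ρ = 1.2462

Let D = diag(-3.2, 4.2, 3.8, 4.4, 2.6); L, U the strict triangles.
GS T = -(D+L)⁻¹U: row 0 first, T[0,4] = -(-3.1)/(-3.2) = -0.9688; later rows by forward substitution.
  T[0,:] = [+0.0000  +0.9375  +0.1875  +0.6562  -0.9688]
  T[1,:] = [+0.0000  -0.6027  +0.7842  -0.8266  -0.1868]
  T[2,:] = [+0.0000  -0.1938  -0.8959  -0.2259  +0.4672]
  T[3,:] = [+0.0000  +0.9730  +0.3829  +0.9736  +0.1102]
  T[4,:] = [+0.0000  -0.1593  +1.4039  -0.2384  +0.2082]
eigenvalue magnitudes: 1.2462, 0.5454, 0.5454, 0.4804, 0.0000.
ρ(T) = max|λ| = 1.2462; 1.2462 > 1, so it fails to converge.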